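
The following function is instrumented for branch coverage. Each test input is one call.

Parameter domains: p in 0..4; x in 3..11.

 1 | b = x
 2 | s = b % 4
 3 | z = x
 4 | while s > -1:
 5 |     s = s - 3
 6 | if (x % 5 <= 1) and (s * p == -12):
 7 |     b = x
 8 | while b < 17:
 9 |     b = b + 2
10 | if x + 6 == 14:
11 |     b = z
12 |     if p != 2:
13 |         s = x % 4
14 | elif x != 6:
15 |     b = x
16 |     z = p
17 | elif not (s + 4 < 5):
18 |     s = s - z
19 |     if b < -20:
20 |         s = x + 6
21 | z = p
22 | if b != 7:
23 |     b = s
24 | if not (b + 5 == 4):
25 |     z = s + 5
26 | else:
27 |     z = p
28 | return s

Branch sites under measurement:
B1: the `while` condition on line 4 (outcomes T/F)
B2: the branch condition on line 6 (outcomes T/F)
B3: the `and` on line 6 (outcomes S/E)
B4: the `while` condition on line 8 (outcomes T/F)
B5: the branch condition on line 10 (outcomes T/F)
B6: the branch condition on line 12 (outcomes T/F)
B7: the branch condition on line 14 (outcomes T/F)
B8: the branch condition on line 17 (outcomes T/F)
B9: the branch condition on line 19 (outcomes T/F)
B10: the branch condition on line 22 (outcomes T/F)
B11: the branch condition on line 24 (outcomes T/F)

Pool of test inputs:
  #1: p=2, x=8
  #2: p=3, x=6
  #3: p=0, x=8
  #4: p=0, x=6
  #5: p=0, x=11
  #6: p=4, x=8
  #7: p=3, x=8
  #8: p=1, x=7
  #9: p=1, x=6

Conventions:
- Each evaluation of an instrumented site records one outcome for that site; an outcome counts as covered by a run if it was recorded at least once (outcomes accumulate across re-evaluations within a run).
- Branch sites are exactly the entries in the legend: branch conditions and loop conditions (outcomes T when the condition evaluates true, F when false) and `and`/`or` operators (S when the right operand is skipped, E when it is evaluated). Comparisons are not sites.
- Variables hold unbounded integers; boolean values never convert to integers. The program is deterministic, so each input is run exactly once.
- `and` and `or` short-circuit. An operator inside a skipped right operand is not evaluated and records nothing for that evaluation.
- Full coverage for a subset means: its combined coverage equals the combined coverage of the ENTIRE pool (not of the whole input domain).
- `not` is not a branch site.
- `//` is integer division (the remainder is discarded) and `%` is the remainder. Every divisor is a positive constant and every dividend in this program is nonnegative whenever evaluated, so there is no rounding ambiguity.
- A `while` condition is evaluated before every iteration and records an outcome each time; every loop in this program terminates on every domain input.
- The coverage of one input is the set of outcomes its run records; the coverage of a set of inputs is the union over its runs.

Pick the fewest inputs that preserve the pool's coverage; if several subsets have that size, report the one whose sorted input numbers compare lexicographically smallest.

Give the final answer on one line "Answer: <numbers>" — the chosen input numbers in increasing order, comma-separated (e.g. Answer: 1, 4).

run #1 (p=2, x=8) runs B1->T, B1->F, B3->S, B2->F, B4->T, B4->T, B4->T, B4->T, B4->T, B4->F, B5->T, B6->F, B10->T, B11->T; records B1=T, B1=F, B2=F, B3=S, B4=T, B4=F, B5=T, B6=F, B10=T, B11=T
run #2 (p=3, x=6) runs B1->T, B1->F, B3->E, B2->F, B4->T, B4->T, B4->T, B4->T, B4->T, B4->T, B4->F, B5->F, B7->F, B8->F, ...; records B1=T, B1=F, B2=F, B3=E, B4=T, B4=F, B5=F, B7=F, B8=F, B10=T, B11=F
run #3 (p=0, x=8) runs B1->T, B1->F, B3->S, B2->F, B4->T, B4->T, B4->T, B4->T, B4->T, B4->F, B5->T, B6->T, B10->T, B11->T; records B1=T, B1=F, B2=F, B3=S, B4=T, B4=F, B5=T, B6=T, B10=T, B11=T
run #4 (p=0, x=6) runs B1->T, B1->F, B3->E, B2->F, B4->T, B4->T, B4->T, B4->T, B4->T, B4->T, B4->F, B5->F, B7->F, B8->F, ...; records B1=T, B1=F, B2=F, B3=E, B4=T, B4=F, B5=F, B7=F, B8=F, B10=T, B11=F
run #5 (p=0, x=11) runs B1->T, B1->T, B1->F, B3->E, B2->F, B4->T, B4->T, B4->T, B4->F, B5->F, B7->T, B10->T, B11->T; records B1=T, B1=F, B2=F, B3=E, B4=T, B4=F, B5=F, B7=T, B10=T, B11=T
run #6 (p=4, x=8) runs B1->T, B1->F, B3->S, B2->F, B4->T, B4->T, B4->T, B4->T, B4->T, B4->F, B5->T, B6->T, B10->T, B11->T; records B1=T, B1=F, B2=F, B3=S, B4=T, B4=F, B5=T, B6=T, B10=T, B11=T
run #7 (p=3, x=8) runs B1->T, B1->F, B3->S, B2->F, B4->T, B4->T, B4->T, B4->T, B4->T, B4->F, B5->T, B6->T, B10->T, B11->T; records B1=T, B1=F, B2=F, B3=S, B4=T, B4=F, B5=T, B6=T, B10=T, B11=T
run #8 (p=1, x=7) runs B1->T, B1->T, B1->F, B3->S, B2->F, B4->T, B4->T, B4->T, B4->T, B4->T, B4->F, B5->F, B7->T, B10->F, ...; records B1=T, B1=F, B2=F, B3=S, B4=T, B4=F, B5=F, B7=T, B10=F, B11=T
run #9 (p=1, x=6) runs B1->T, B1->F, B3->E, B2->F, B4->T, B4->T, B4->T, B4->T, B4->T, B4->T, B4->F, B5->F, B7->F, B8->F, ...; records B1=T, B1=F, B2=F, B3=E, B4=T, B4=F, B5=F, B7=F, B8=F, B10=T, B11=F
the full pool covers 18 outcomes: B1=T, B1=F, B2=F, B3=S, B3=E, B4=T, B4=F, B5=T, B5=F, B6=T, B6=F, B7=T, B7=F, B8=F, B10=T, B10=F, B11=T, B11=F
every size-1 subset falls short of the 18 outcomes (best: 11/18)
every size-2 subset falls short of the 18 outcomes (best: 15/18)
every size-3 subset falls short of the 18 outcomes (best: 17/18)
the canonical winner is {1, 2, 3, 8}: size 4, full 18-outcome coverage, earliest index list among size-4 covers

Answer: 1, 2, 3, 8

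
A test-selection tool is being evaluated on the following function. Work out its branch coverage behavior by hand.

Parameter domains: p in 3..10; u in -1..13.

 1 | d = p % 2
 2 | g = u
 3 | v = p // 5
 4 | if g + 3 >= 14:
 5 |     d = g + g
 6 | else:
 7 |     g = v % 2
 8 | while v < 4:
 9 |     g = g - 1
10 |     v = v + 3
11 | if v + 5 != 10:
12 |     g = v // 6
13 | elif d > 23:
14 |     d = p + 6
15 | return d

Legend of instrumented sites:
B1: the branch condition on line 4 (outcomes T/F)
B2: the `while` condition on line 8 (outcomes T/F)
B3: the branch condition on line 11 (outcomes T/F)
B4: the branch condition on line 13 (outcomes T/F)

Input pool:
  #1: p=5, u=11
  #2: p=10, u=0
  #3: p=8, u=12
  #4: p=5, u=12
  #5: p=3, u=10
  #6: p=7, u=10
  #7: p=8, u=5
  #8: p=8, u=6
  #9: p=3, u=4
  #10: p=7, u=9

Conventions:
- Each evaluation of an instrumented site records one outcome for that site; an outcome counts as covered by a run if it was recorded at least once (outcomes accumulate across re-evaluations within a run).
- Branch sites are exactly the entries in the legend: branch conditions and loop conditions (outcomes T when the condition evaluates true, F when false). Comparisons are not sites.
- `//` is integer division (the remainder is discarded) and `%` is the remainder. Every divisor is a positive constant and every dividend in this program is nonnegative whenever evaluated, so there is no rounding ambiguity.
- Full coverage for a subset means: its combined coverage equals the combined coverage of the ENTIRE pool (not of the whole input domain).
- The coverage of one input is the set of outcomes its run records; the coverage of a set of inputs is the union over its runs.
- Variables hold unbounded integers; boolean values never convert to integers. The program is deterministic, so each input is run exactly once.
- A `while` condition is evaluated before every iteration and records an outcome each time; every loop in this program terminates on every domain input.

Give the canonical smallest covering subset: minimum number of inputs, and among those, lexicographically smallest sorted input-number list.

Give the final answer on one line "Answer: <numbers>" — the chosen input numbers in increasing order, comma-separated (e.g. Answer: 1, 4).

input #1, p=5, u=11: events B1->T, B2->T, B2->F, B3->T; outcomes B1=T, B2=T, B2=F, B3=T
input #2, p=10, u=0: events B1->F, B2->T, B2->F, B3->F, B4->F; outcomes B1=F, B2=T, B2=F, B3=F, B4=F
input #3, p=8, u=12: events B1->T, B2->T, B2->F, B3->T; outcomes B1=T, B2=T, B2=F, B3=T
input #4, p=5, u=12: events B1->T, B2->T, B2->F, B3->T; outcomes B1=T, B2=T, B2=F, B3=T
input #5, p=3, u=10: events B1->F, B2->T, B2->T, B2->F, B3->T; outcomes B1=F, B2=T, B2=F, B3=T
input #6, p=7, u=10: events B1->F, B2->T, B2->F, B3->T; outcomes B1=F, B2=T, B2=F, B3=T
input #7, p=8, u=5: events B1->F, B2->T, B2->F, B3->T; outcomes B1=F, B2=T, B2=F, B3=T
input #8, p=8, u=6: events B1->F, B2->T, B2->F, B3->T; outcomes B1=F, B2=T, B2=F, B3=T
input #9, p=3, u=4: events B1->F, B2->T, B2->T, B2->F, B3->T; outcomes B1=F, B2=T, B2=F, B3=T
input #10, p=7, u=9: events B1->F, B2->T, B2->F, B3->T; outcomes B1=F, B2=T, B2=F, B3=T
the full pool covers 7 outcomes: B1=T, B1=F, B2=T, B2=F, B3=T, B3=F, B4=F
no size-1 subset reaches all 7 outcomes (best union: 5/7)
inputs {1, 2} (size 2) cover everything; no size-2 subset with a lexicographically smaller index list covers all 7

Answer: 1, 2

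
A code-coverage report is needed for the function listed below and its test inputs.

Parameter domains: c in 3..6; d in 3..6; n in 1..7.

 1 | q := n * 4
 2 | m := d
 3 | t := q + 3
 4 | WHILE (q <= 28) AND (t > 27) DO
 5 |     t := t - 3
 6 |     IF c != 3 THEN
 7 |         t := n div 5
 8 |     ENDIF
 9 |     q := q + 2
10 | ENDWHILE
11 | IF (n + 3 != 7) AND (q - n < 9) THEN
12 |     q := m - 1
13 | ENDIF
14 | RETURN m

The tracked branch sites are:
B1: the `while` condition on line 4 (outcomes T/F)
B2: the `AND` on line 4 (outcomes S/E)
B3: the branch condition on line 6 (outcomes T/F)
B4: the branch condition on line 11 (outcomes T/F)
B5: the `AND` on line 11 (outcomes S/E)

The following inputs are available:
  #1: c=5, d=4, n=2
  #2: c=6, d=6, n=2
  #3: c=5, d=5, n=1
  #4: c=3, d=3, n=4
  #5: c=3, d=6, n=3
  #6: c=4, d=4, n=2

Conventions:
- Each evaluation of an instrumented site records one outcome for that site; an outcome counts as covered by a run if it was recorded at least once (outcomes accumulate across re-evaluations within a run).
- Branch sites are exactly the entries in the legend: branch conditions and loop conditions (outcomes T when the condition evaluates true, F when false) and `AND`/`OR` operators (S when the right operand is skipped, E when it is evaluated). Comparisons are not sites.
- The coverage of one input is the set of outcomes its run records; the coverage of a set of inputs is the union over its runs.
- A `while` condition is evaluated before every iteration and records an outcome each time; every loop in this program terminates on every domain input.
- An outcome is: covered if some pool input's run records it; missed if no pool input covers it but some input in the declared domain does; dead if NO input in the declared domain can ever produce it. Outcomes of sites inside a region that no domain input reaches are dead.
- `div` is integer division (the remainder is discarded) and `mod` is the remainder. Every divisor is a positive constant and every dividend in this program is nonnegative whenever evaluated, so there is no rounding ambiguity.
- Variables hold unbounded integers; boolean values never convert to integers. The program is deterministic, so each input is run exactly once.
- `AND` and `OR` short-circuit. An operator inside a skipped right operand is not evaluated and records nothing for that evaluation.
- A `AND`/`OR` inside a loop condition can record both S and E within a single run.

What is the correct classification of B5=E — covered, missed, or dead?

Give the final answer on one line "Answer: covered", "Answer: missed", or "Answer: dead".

B5=E is recorded by pool input(s) 1, 2, 3, 5, 6 -> covered

Answer: covered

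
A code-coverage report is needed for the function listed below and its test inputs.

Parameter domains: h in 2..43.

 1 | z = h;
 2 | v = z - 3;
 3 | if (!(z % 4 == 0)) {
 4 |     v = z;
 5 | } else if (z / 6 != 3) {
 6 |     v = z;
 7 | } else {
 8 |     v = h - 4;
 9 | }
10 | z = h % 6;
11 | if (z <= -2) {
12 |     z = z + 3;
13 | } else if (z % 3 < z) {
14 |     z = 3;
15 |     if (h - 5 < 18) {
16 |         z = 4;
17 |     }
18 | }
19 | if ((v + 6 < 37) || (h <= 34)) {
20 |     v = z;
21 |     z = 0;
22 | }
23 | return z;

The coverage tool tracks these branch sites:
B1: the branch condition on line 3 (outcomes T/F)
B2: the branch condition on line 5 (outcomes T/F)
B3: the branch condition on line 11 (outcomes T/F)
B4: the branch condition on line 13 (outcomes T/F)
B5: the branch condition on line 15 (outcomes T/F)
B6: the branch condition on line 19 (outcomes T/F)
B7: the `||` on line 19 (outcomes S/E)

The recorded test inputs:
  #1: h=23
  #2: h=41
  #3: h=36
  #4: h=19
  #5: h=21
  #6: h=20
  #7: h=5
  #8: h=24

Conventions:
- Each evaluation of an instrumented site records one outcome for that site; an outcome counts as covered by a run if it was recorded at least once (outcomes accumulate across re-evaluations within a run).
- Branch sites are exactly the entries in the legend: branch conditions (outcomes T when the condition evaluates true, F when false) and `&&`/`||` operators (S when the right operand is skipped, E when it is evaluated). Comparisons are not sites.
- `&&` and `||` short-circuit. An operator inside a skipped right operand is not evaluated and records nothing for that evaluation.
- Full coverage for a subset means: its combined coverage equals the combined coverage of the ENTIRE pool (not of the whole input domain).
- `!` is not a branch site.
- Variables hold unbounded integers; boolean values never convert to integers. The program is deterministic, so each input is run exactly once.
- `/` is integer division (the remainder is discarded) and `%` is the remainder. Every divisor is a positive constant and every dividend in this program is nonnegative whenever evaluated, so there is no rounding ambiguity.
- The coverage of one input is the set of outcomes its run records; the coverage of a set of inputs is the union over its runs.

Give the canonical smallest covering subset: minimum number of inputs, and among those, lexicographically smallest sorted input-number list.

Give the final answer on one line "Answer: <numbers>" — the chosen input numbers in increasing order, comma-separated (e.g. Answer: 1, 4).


input #1, h=23: events B1->T, B3->F, B4->T, B5->F, B7->S, B6->T; outcomes B1=T, B3=F, B4=T, B5=F, B6=T, B7=S
input #2, h=41: events B1->T, B3->F, B4->T, B5->F, B7->E, B6->F; outcomes B1=T, B3=F, B4=T, B5=F, B6=F, B7=E
input #3, h=36: events B1->F, B2->T, B3->F, B4->F, B7->E, B6->F; outcomes B1=F, B2=T, B3=F, B4=F, B6=F, B7=E
input #4, h=19: events B1->T, B3->F, B4->F, B7->S, B6->T; outcomes B1=T, B3=F, B4=F, B6=T, B7=S
input #5, h=21: events B1->T, B3->F, B4->T, B5->T, B7->S, B6->T; outcomes B1=T, B3=F, B4=T, B5=T, B6=T, B7=S
input #6, h=20: events B1->F, B2->F, B3->F, B4->F, B7->S, B6->T; outcomes B1=F, B2=F, B3=F, B4=F, B6=T, B7=S
input #7, h=5: events B1->T, B3->F, B4->T, B5->T, B7->S, B6->T; outcomes B1=T, B3=F, B4=T, B5=T, B6=T, B7=S
input #8, h=24: events B1->F, B2->T, B3->F, B4->F, B7->S, B6->T; outcomes B1=F, B2=T, B3=F, B4=F, B6=T, B7=S
union over all inputs: B1=T, B1=F, B2=T, B2=F, B3=F, B4=T, B4=F, B5=T, B5=F, B6=T, B6=F, B7=S, B7=E (13 outcomes)
no size-1 subset reaches all 13 outcomes (best union: 6/13)
no size-2 subset reaches all 13 outcomes (best union: 11/13)
no size-3 subset reaches all 13 outcomes (best union: 12/13)
at size 4, {1, 3, 5, 6} reaches all 13 outcomes; every lexicographically earlier size-4 subset fails
Answer: 1, 3, 5, 6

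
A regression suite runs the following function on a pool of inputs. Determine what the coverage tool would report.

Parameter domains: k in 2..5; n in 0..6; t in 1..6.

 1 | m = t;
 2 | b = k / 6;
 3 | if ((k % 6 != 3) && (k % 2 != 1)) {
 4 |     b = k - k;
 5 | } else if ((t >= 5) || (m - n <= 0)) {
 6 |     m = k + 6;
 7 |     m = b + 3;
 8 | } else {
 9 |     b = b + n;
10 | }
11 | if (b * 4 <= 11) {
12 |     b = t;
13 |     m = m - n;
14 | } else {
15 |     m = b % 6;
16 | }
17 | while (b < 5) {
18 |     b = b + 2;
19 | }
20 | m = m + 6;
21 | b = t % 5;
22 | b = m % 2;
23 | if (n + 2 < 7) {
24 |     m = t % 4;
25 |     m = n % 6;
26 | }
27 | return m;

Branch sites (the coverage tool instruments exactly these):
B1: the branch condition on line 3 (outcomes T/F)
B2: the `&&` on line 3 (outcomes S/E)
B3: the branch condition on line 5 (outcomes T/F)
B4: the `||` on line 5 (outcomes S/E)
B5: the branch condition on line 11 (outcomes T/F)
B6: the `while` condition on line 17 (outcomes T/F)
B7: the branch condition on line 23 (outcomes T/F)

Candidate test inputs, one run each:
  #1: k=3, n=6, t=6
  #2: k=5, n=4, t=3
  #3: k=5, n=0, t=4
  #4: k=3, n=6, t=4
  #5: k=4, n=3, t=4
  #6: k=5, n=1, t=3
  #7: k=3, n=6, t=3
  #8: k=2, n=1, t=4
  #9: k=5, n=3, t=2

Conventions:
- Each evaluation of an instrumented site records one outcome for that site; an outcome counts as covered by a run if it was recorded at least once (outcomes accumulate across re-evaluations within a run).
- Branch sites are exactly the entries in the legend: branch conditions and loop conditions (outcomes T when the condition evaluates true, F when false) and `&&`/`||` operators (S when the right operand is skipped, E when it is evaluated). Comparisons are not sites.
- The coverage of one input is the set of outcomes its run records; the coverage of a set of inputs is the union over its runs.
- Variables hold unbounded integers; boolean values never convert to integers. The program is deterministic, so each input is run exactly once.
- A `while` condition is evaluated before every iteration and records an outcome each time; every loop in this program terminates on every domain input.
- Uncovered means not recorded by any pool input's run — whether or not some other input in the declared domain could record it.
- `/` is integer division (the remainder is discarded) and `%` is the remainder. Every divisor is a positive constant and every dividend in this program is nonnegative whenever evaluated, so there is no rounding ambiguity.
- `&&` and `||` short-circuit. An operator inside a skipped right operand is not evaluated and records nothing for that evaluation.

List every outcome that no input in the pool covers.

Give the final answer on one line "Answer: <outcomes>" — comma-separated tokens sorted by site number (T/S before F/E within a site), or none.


input #1 (k=3, n=6, t=6): events B2->S, B1->F, B4->S, B3->T, B5->T, B6->F, B7->F; covers B1=F, B2=S, B3=T, B4=S, B5=T, B6=F, B7=F
input #2 (k=5, n=4, t=3): events B2->E, B1->F, B4->E, B3->T, B5->T, B6->T, B6->F, B7->T; covers B1=F, B2=E, B3=T, B4=E, B5=T, B6=T, B6=F, B7=T
input #3 (k=5, n=0, t=4): events B2->E, B1->F, B4->E, B3->F, B5->T, B6->T, B6->F, B7->T; covers B1=F, B2=E, B3=F, B4=E, B5=T, B6=T, B6=F, B7=T
input #4 (k=3, n=6, t=4): events B2->S, B1->F, B4->E, B3->T, B5->T, B6->T, B6->F, B7->F; covers B1=F, B2=S, B3=T, B4=E, B5=T, B6=T, B6=F, B7=F
input #5 (k=4, n=3, t=4): events B2->E, B1->T, B5->T, B6->T, B6->F, B7->T; covers B1=T, B2=E, B5=T, B6=T, B6=F, B7=T
input #6 (k=5, n=1, t=3): events B2->E, B1->F, B4->E, B3->F, B5->T, B6->T, B6->F, B7->T; covers B1=F, B2=E, B3=F, B4=E, B5=T, B6=T, B6=F, B7=T
input #7 (k=3, n=6, t=3): events B2->S, B1->F, B4->E, B3->T, B5->T, B6->T, B6->F, B7->F; covers B1=F, B2=S, B3=T, B4=E, B5=T, B6=T, B6=F, B7=F
input #8 (k=2, n=1, t=4): events B2->E, B1->T, B5->T, B6->T, B6->F, B7->T; covers B1=T, B2=E, B5=T, B6=T, B6=F, B7=T
input #9 (k=5, n=3, t=2): events B2->E, B1->F, B4->E, B3->T, B5->T, B6->T, B6->T, B6->F, B7->T; covers B1=F, B2=E, B3=T, B4=E, B5=T, B6=T, B6=F, B7=T
union over the pool: B1=T, B1=F, B2=S, B2=E, B3=T, B3=F, B4=S, B4=E, B5=T, B6=T, B6=F, B7=T, B7=F
uncovered (1 of 14): B5=F
Answer: B5=F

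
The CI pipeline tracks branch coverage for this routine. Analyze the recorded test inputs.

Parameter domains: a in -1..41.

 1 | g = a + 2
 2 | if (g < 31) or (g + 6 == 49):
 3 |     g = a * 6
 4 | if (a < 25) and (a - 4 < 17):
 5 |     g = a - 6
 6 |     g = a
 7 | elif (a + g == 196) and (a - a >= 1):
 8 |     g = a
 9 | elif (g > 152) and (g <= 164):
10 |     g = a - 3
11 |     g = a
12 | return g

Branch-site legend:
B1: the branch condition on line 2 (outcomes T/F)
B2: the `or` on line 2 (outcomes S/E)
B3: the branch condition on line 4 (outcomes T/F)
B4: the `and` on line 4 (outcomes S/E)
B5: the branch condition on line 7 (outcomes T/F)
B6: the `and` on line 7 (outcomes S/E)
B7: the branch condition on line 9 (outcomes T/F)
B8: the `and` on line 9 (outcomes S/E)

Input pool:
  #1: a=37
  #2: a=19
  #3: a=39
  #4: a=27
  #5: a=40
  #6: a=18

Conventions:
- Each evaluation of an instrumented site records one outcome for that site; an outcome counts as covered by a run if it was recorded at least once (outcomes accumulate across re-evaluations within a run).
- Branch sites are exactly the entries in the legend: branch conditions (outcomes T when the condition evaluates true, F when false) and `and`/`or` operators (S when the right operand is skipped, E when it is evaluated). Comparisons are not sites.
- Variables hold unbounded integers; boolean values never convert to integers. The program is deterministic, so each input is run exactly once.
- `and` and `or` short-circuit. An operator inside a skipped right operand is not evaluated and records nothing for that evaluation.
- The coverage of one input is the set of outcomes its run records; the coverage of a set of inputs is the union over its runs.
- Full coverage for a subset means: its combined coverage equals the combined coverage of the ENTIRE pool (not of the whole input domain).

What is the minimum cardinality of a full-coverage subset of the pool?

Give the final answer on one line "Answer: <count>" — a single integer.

run #1 (a=37) runs B2->E, B1->F, B4->S, B3->F, B6->S, B5->F, B8->S, B7->F; records B1=F, B2=E, B3=F, B4=S, B5=F, B6=S, B7=F, B8=S
run #2 (a=19) runs B2->S, B1->T, B4->E, B3->T; records B1=T, B2=S, B3=T, B4=E
run #3 (a=39) runs B2->E, B1->F, B4->S, B3->F, B6->S, B5->F, B8->S, B7->F; records B1=F, B2=E, B3=F, B4=S, B5=F, B6=S, B7=F, B8=S
run #4 (a=27) runs B2->S, B1->T, B4->S, B3->F, B6->S, B5->F, B8->E, B7->T; records B1=T, B2=S, B3=F, B4=S, B5=F, B6=S, B7=T, B8=E
run #5 (a=40) runs B2->E, B1->F, B4->S, B3->F, B6->S, B5->F, B8->S, B7->F; records B1=F, B2=E, B3=F, B4=S, B5=F, B6=S, B7=F, B8=S
run #6 (a=18) runs B2->S, B1->T, B4->E, B3->T; records B1=T, B2=S, B3=T, B4=E
together the pool reaches 14 outcomes: B1=T, B1=F, B2=S, B2=E, B3=T, B3=F, B4=S, B4=E, B5=F, B6=S, B7=T, B7=F, B8=S, B8=E
no size-1 subset reaches all 14 outcomes (best union: 8/14)
no size-2 subset reaches all 14 outcomes (best union: 12/14)
the canonical winner is {1, 2, 4}: size 3, full 14-outcome coverage, earliest index list among size-3 covers

Answer: 3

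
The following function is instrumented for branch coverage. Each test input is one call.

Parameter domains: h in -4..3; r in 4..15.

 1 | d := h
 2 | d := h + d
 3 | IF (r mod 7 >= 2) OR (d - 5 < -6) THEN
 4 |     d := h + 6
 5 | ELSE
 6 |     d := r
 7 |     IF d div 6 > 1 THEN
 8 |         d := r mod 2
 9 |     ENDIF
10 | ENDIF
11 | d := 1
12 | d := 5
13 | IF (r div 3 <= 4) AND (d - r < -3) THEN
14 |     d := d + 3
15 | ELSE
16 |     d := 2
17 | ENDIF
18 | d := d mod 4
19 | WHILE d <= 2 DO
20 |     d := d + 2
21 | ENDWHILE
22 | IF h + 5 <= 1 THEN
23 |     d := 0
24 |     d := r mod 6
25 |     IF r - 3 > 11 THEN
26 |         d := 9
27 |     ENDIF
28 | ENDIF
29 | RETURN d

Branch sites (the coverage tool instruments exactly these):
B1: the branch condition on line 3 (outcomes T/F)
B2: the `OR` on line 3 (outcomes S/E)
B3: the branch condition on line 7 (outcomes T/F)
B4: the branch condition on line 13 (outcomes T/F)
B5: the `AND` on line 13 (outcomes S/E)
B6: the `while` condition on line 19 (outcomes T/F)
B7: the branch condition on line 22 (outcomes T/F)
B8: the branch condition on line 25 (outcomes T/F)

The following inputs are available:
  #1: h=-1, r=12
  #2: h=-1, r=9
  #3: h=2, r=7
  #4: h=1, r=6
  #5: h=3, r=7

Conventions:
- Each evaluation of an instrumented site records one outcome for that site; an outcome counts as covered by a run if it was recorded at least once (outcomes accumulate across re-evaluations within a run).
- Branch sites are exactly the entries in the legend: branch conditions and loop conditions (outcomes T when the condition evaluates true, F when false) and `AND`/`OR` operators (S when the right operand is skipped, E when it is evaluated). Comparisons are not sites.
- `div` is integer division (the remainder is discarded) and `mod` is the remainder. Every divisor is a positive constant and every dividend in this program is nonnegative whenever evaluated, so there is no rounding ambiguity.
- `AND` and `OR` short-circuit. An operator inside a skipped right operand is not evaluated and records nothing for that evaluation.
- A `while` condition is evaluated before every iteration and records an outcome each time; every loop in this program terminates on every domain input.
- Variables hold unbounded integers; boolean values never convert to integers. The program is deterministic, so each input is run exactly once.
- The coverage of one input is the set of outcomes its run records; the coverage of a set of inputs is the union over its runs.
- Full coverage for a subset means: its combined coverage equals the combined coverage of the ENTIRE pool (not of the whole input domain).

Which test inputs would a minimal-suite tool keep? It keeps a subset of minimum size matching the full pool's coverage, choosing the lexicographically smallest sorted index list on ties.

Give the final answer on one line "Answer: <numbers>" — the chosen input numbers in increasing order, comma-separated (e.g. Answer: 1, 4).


run #1 (h=-1, r=12) runs B2->S, B1->T, B5->E, B4->T, B6->T, B6->T, B6->F, B7->F; records B1=T, B2=S, B4=T, B5=E, B6=T, B6=F, B7=F
run #2 (h=-1, r=9) runs B2->S, B1->T, B5->E, B4->T, B6->T, B6->T, B6->F, B7->F; records B1=T, B2=S, B4=T, B5=E, B6=T, B6=F, B7=F
run #3 (h=2, r=7) runs B2->E, B1->F, B3->F, B5->E, B4->F, B6->T, B6->F, B7->F; records B1=F, B2=E, B3=F, B4=F, B5=E, B6=T, B6=F, B7=F
run #4 (h=1, r=6) runs B2->S, B1->T, B5->E, B4->F, B6->T, B6->F, B7->F; records B1=T, B2=S, B4=F, B5=E, B6=T, B6=F, B7=F
run #5 (h=3, r=7) runs B2->E, B1->F, B3->F, B5->E, B4->F, B6->T, B6->F, B7->F; records B1=F, B2=E, B3=F, B4=F, B5=E, B6=T, B6=F, B7=F
the full pool covers 11 outcomes: B1=T, B1=F, B2=S, B2=E, B3=F, B4=T, B4=F, B5=E, B6=T, B6=F, B7=F
size 1 is not enough: best union over all size-1 subsets is 8/11
inputs {1, 3} (size 2) cover everything; no size-2 subset with a lexicographically smaller index list covers all 11
Answer: 1, 3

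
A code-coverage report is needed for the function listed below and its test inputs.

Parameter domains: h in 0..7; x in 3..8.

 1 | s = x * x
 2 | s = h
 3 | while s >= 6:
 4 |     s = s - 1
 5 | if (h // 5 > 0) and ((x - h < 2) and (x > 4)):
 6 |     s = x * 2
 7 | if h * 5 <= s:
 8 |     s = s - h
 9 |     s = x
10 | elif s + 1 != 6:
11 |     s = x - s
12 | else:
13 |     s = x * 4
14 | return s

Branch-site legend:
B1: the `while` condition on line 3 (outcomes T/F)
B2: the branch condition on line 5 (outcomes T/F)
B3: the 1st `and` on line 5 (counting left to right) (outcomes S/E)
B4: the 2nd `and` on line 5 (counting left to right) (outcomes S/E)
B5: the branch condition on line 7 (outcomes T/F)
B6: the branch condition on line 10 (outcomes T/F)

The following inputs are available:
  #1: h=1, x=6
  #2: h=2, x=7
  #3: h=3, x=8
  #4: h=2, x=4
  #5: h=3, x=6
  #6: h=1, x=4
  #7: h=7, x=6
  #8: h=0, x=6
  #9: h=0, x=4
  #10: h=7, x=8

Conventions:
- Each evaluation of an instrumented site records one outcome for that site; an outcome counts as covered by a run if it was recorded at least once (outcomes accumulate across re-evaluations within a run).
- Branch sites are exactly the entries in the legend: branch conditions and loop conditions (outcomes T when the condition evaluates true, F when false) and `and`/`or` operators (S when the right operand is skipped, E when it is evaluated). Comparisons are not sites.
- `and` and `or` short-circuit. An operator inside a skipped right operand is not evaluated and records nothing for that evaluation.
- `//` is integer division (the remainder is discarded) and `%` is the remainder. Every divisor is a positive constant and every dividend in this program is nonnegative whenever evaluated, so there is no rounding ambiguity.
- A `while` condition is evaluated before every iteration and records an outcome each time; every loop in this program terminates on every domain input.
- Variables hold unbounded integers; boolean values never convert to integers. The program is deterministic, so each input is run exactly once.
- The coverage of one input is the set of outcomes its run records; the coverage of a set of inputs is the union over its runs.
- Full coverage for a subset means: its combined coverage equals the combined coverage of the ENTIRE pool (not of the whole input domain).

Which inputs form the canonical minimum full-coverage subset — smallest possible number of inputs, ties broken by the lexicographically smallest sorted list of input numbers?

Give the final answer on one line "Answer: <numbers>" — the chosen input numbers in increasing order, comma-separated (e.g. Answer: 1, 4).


test 1 (h=1, x=6) fires B1->F, B3->S, B2->F, B5->F, B6->T; hits B1=F, B2=F, B3=S, B5=F, B6=T
test 2 (h=2, x=7) fires B1->F, B3->S, B2->F, B5->F, B6->T; hits B1=F, B2=F, B3=S, B5=F, B6=T
test 3 (h=3, x=8) fires B1->F, B3->S, B2->F, B5->F, B6->T; hits B1=F, B2=F, B3=S, B5=F, B6=T
test 4 (h=2, x=4) fires B1->F, B3->S, B2->F, B5->F, B6->T; hits B1=F, B2=F, B3=S, B5=F, B6=T
test 5 (h=3, x=6) fires B1->F, B3->S, B2->F, B5->F, B6->T; hits B1=F, B2=F, B3=S, B5=F, B6=T
test 6 (h=1, x=4) fires B1->F, B3->S, B2->F, B5->F, B6->T; hits B1=F, B2=F, B3=S, B5=F, B6=T
test 7 (h=7, x=6) fires B1->T, B1->T, B1->F, B3->E, B4->E, B2->T, B5->F, B6->T; hits B1=T, B1=F, B2=T, B3=E, B4=E, B5=F, B6=T
test 8 (h=0, x=6) fires B1->F, B3->S, B2->F, B5->T; hits B1=F, B2=F, B3=S, B5=T
test 9 (h=0, x=4) fires B1->F, B3->S, B2->F, B5->T; hits B1=F, B2=F, B3=S, B5=T
test 10 (h=7, x=8) fires B1->T, B1->T, B1->F, B3->E, B4->E, B2->T, B5->F, B6->T; hits B1=T, B1=F, B2=T, B3=E, B4=E, B5=F, B6=T
together the pool reaches 10 outcomes: B1=T, B1=F, B2=T, B2=F, B3=S, B3=E, B4=E, B5=T, B5=F, B6=T
no size-1 subset reaches all 10 outcomes (best union: 7/10)
the canonical winner is {7, 8}: size 2, full 10-outcome coverage, earliest index list among size-2 covers
Answer: 7, 8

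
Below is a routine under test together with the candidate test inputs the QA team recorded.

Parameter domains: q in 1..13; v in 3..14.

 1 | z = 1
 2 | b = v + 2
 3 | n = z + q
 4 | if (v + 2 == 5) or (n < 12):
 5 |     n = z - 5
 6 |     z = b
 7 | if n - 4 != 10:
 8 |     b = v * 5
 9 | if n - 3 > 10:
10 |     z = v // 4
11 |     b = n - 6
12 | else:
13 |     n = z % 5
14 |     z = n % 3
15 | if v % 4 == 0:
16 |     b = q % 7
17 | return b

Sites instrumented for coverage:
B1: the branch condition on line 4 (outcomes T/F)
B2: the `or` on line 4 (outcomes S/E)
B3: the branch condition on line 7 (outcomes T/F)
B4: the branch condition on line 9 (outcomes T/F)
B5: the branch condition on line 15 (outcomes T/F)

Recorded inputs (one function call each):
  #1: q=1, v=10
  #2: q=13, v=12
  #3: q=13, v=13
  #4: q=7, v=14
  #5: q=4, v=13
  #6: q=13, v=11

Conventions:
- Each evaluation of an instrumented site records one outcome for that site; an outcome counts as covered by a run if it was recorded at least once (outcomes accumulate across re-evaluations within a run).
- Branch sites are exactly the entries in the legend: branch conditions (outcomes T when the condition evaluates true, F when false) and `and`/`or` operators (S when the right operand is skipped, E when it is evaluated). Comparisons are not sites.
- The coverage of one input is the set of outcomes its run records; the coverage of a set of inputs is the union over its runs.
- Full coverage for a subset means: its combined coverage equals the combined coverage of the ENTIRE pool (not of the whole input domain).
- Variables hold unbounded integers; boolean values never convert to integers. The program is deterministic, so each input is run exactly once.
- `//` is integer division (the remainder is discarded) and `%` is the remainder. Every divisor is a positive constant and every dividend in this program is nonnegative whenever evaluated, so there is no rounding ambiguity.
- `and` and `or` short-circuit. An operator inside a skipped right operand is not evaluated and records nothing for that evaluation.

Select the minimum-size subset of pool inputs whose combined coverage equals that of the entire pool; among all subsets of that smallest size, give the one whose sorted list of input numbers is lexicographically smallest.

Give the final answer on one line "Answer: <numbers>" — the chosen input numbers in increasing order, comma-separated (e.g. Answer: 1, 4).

run #1 (q=1, v=10) runs B2->E, B1->T, B3->T, B4->F, B5->F; records B1=T, B2=E, B3=T, B4=F, B5=F
run #2 (q=13, v=12) runs B2->E, B1->F, B3->F, B4->T, B5->T; records B1=F, B2=E, B3=F, B4=T, B5=T
run #3 (q=13, v=13) runs B2->E, B1->F, B3->F, B4->T, B5->F; records B1=F, B2=E, B3=F, B4=T, B5=F
run #4 (q=7, v=14) runs B2->E, B1->T, B3->T, B4->F, B5->F; records B1=T, B2=E, B3=T, B4=F, B5=F
run #5 (q=4, v=13) runs B2->E, B1->T, B3->T, B4->F, B5->F; records B1=T, B2=E, B3=T, B4=F, B5=F
run #6 (q=13, v=11) runs B2->E, B1->F, B3->F, B4->T, B5->F; records B1=F, B2=E, B3=F, B4=T, B5=F
the full pool covers 9 outcomes: B1=T, B1=F, B2=E, B3=T, B3=F, B4=T, B4=F, B5=T, B5=F
size 1 is not enough: best union over all size-1 subsets is 5/9
inputs {1, 2} (size 2) cover everything; no size-2 subset with a lexicographically smaller index list covers all 9

Answer: 1, 2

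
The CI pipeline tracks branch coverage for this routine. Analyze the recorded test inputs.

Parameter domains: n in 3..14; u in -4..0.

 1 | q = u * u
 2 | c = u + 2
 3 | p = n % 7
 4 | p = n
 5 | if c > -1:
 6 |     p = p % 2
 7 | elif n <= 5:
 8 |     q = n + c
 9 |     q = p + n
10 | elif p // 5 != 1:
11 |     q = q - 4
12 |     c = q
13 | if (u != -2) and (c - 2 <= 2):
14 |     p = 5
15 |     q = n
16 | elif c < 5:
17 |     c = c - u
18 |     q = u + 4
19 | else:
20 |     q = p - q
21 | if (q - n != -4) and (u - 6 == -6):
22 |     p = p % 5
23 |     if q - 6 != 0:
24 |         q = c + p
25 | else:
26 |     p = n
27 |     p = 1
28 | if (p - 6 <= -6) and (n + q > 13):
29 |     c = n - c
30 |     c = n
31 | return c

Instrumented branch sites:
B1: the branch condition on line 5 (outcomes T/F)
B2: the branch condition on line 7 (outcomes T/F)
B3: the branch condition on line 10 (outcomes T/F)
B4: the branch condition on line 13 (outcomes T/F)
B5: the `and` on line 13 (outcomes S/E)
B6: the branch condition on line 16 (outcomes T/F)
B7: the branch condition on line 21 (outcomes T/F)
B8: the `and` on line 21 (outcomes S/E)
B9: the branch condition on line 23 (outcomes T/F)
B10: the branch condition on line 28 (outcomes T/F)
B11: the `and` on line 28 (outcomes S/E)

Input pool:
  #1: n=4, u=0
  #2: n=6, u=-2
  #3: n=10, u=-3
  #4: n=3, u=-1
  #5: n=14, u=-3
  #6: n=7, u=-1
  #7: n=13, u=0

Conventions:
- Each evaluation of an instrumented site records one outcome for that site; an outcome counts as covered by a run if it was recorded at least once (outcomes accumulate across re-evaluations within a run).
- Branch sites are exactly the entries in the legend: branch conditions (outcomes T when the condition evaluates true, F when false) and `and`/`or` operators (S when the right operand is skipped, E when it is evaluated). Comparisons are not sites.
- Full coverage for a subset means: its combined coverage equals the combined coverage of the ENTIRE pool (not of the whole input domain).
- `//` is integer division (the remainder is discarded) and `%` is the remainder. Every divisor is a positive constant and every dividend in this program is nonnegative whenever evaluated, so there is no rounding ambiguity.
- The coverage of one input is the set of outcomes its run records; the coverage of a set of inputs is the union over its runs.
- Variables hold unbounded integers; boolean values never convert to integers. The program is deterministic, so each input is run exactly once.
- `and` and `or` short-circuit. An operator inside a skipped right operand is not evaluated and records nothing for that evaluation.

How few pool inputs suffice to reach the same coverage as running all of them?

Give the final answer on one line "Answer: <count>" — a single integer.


run #1 (n=4, u=0) runs B1->T, B5->E, B4->T, B8->E, B7->T, B9->T, B11->E, B10->F; records B1=T, B4=T, B5=E, B7=T, B8=E, B9=T, B10=F, B11=E
run #2 (n=6, u=-2) runs B1->T, B5->S, B4->F, B6->T, B8->S, B7->F, B11->S, B10->F; records B1=T, B4=F, B5=S, B6=T, B7=F, B8=S, B10=F, B11=S
run #3 (n=10, u=-3) runs B1->F, B2->F, B3->T, B5->E, B4->F, B6->F, B8->E, B7->F, B11->S, B10->F; records B1=F, B2=F, B3=T, B4=F, B5=E, B6=F, B7=F, B8=E, B10=F, B11=S
run #4 (n=3, u=-1) runs B1->T, B5->E, B4->T, B8->E, B7->F, B11->S, B10->F; records B1=T, B4=T, B5=E, B7=F, B8=E, B10=F, B11=S
run #5 (n=14, u=-3) runs B1->F, B2->F, B3->T, B5->E, B4->F, B6->F, B8->E, B7->F, B11->S, B10->F; records B1=F, B2=F, B3=T, B4=F, B5=E, B6=F, B7=F, B8=E, B10=F, B11=S
run #6 (n=7, u=-1) runs B1->T, B5->E, B4->T, B8->E, B7->F, B11->S, B10->F; records B1=T, B4=T, B5=E, B7=F, B8=E, B10=F, B11=S
run #7 (n=13, u=0) runs B1->T, B5->E, B4->T, B8->E, B7->T, B9->T, B11->E, B10->T; records B1=T, B4=T, B5=E, B7=T, B8=E, B9=T, B10=T, B11=E
union over all inputs: B1=T, B1=F, B2=F, B3=T, B4=T, B4=F, B5=S, B5=E, B6=T, B6=F, B7=T, B7=F, B8=S, B8=E, B9=T, B10=T, B10=F, B11=S, B11=E (19 outcomes)
every size-1 subset falls short of the 19 outcomes (best: 10/19)
every size-2 subset falls short of the 19 outcomes (best: 16/19)
size 3: inputs {2, 3, 7} cover all 19 outcomes, and no lexicographically smaller subset of this size does
Answer: 3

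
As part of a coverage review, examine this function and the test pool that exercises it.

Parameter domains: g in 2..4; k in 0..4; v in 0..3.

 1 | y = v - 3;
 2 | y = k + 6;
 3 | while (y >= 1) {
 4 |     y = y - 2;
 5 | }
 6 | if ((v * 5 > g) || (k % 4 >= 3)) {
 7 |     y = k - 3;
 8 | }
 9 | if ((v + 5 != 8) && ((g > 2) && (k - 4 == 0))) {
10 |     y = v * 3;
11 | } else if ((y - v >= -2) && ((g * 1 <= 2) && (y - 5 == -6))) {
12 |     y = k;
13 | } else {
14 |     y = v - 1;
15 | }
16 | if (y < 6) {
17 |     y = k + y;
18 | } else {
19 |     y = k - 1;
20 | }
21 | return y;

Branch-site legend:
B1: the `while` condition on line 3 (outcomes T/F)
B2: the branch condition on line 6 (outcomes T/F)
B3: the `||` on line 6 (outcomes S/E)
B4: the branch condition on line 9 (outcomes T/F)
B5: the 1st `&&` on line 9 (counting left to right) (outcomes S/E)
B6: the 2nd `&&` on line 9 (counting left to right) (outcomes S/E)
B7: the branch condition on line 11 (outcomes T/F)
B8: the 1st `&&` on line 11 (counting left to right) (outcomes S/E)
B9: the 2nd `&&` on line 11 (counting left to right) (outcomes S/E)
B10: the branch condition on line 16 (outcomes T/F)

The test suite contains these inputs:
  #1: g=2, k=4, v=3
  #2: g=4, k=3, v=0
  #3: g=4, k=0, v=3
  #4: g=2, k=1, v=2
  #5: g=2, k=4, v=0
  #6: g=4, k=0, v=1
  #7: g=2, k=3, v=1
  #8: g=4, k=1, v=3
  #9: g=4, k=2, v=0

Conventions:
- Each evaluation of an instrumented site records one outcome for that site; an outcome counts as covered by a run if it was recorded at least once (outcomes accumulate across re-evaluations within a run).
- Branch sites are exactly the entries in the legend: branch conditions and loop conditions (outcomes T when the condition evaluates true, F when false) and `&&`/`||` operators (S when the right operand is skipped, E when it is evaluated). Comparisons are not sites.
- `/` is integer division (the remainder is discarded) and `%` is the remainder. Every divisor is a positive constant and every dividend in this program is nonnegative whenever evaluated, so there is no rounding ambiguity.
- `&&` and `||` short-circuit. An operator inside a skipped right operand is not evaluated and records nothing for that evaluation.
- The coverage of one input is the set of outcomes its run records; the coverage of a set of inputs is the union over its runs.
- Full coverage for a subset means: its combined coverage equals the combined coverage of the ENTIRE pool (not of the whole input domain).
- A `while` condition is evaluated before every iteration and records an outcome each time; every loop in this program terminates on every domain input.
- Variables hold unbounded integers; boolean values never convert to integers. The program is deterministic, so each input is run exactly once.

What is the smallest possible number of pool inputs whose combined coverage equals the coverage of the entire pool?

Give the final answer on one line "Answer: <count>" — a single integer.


test 1 (g=2, k=4, v=3) fires B1->T, B1->T, B1->T, B1->T, B1->T, B1->F, B3->S, B2->T, B5->S, B4->F, B8->E, B9->E, B7->F, B10->T; hits B1=T, B1=F, B2=T, B3=S, B4=F, B5=S, B7=F, B8=E, B9=E, B10=T
test 2 (g=4, k=3, v=0) fires B1->T, B1->T, B1->T, B1->T, B1->T, B1->F, B3->E, B2->T, B5->E, B6->E, B4->F, B8->E, B9->S, B7->F, ...; hits B1=T, B1=F, B2=T, B3=E, B4=F, B5=E, B6=E, B7=F, B8=E, B9=S, B10=T
test 3 (g=4, k=0, v=3) fires B1->T, B1->T, B1->T, B1->F, B3->S, B2->T, B5->S, B4->F, B8->S, B7->F, B10->T; hits B1=T, B1=F, B2=T, B3=S, B4=F, B5=S, B7=F, B8=S, B10=T
test 4 (g=2, k=1, v=2) fires B1->T, B1->T, B1->T, B1->T, B1->F, B3->S, B2->T, B5->E, B6->S, B4->F, B8->S, B7->F, B10->T; hits B1=T, B1=F, B2=T, B3=S, B4=F, B5=E, B6=S, B7=F, B8=S, B10=T
test 5 (g=2, k=4, v=0) fires B1->T, B1->T, B1->T, B1->T, B1->T, B1->F, B3->E, B2->F, B5->E, B6->S, B4->F, B8->E, B9->E, B7->F, ...; hits B1=T, B1=F, B2=F, B3=E, B4=F, B5=E, B6=S, B7=F, B8=E, B9=E, B10=T
test 6 (g=4, k=0, v=1) fires B1->T, B1->T, B1->T, B1->F, B3->S, B2->T, B5->E, B6->E, B4->F, B8->S, B7->F, B10->T; hits B1=T, B1=F, B2=T, B3=S, B4=F, B5=E, B6=E, B7=F, B8=S, B10=T
test 7 (g=2, k=3, v=1) fires B1->T, B1->T, B1->T, B1->T, B1->T, B1->F, B3->S, B2->T, B5->E, B6->S, B4->F, B8->E, B9->E, B7->F, ...; hits B1=T, B1=F, B2=T, B3=S, B4=F, B5=E, B6=S, B7=F, B8=E, B9=E, B10=T
test 8 (g=4, k=1, v=3) fires B1->T, B1->T, B1->T, B1->T, B1->F, B3->S, B2->T, B5->S, B4->F, B8->S, B7->F, B10->T; hits B1=T, B1=F, B2=T, B3=S, B4=F, B5=S, B7=F, B8=S, B10=T
test 9 (g=4, k=2, v=0) fires B1->T, B1->T, B1->T, B1->T, B1->F, B3->E, B2->F, B5->E, B6->E, B4->F, B8->E, B9->S, B7->F, B10->T; hits B1=T, B1=F, B2=F, B3=E, B4=F, B5=E, B6=E, B7=F, B8=E, B9=S, B10=T
together the pool reaches 17 outcomes: B1=T, B1=F, B2=T, B2=F, B3=S, B3=E, B4=F, B5=S, B5=E, B6=S, B6=E, B7=F, B8=S, B8=E, B9=S, B9=E, B10=T
no size-1 subset reaches all 17 outcomes (best union: 11/17)
no size-2 subset reaches all 17 outcomes (best union: 15/17)
at size 3, {1, 4, 9} reaches all 17 outcomes; every lexicographically earlier size-3 subset fails
Answer: 3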